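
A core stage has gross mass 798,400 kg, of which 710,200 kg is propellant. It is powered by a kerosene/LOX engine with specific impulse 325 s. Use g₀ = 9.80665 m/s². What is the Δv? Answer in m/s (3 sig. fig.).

Δv ≈ 7020 m/s

v_e = Isp · g₀ = 325 × 9.80665 = 3187.2 m/s.
m_f = m₀ − m_prop = 798,400 − 710,200 = 88,200 kg.
From the ideal rocket equation, Δv = v_e · ln(m₀/m_f) = 3187.2 × ln(9.052) = 3187.2 × 2.2030 ≈ 7021.3 m/s.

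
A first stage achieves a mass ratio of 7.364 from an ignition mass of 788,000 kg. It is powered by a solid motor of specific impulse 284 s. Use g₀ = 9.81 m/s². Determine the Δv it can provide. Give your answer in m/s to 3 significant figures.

Δv ≈ 5560 m/s

v_e = Isp · g₀ = 284 × 9.81 = 2786.0 m/s.
Δv = v_e · ln(7.364) = 2786.0 × 1.9966 ≈ 5562.6 m/s.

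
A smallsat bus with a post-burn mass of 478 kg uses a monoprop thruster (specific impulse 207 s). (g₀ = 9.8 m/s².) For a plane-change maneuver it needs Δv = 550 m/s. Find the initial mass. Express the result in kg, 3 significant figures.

initial mass ≈ 627 kg

v_e = Isp · g₀ = 207 × 9.8 = 2028.6 m/s.
m₀/m_f = exp(Δv / v_e) = exp(550 / 2028.6) = exp(0.2711) = 1.3114.
m₀ = m_f × 1.3114 = 478 × 1.3114 = 626.849 kg.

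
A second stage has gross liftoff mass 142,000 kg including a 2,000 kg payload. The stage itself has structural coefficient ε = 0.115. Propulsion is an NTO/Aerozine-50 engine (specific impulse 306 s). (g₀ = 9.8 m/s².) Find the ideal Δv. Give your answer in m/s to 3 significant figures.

Δv ≈ 6180 m/s

Stage wet mass = m₀ − payload = 142,000 − 2,000 = 140,000 kg.
Stage dry mass = ε × stage wet mass = 0.115 × 140,000 = 16,100 kg.
Burnout mass m_f = stage dry + payload = 16,100 + 2,000 = 18,100 kg.
v_e = Isp · g₀ = 306 × 9.8 = 2998.8 m/s.
From the ideal rocket equation, Δv = v_e · ln(142,000/18,100) = 2998.8 × ln(7.845) = 2998.8 × 2.0599 ≈ 6177 m/s.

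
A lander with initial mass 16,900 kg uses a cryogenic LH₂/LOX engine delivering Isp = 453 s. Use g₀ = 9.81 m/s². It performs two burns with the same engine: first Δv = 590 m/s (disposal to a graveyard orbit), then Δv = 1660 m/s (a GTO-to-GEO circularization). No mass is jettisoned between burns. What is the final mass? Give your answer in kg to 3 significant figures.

final mass ≈ 10200 kg

v_e = Isp · g₀ = 453 × 9.81 = 4443.9 m/s.
After the first burn: m = 16900 × exp(−590/4443.9) = 16900 × 0.87567 = 14,798.8 kg.
After the second burn: m = 14,798.8 × exp(−1660/4443.9) = 14,798.8 × 0.68829 = 10,185.9 kg.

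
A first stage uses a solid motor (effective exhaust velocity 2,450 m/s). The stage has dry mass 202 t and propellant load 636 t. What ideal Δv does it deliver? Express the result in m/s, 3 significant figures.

Δv ≈ 3490 m/s

m₀ = m_dry + m_prop = 202 + 636 = 838 t.
Rocket equation: Δv = v_e · ln(m₀/m_f) = 2450.0 × ln(4.149) = 2450.0 × 1.4228 ≈ 3485.7 m/s.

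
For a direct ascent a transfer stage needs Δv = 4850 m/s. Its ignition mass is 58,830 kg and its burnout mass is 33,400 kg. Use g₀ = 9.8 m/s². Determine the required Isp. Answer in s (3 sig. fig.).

ln(m₀/m_f) = ln(58830/33400) = ln(1.761) = 0.5661.
From the ideal rocket equation, v_e = Δv / ln(m₀/m_f) = 4850 / 0.5661 = 8567.5 m/s.
Isp = v_e / g₀ = 8567.5 / 9.8 = 874.2 s.

Isp ≈ 874 s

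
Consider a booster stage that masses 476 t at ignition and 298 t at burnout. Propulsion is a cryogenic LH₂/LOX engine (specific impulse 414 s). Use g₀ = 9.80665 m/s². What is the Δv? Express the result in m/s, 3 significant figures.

v_e = Isp · g₀ = 414 × 9.80665 = 4060.0 m/s.
From the ideal rocket equation, Δv = v_e · ln(m₀/m_f) = 4060.0 × ln(1.597) = 4060.0 × 0.4683 ≈ 1901.4 m/s.

Δv ≈ 1900 m/s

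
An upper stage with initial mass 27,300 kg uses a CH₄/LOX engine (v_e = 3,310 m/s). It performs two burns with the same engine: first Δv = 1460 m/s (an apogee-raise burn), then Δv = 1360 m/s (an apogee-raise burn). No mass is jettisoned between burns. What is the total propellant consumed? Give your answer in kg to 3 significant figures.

After the first burn: m = 27300 × exp(−1460/3310.0) = 27300 × 0.64334 = 17,563.2 kg.
After the second burn: m = 17,563.2 × exp(−1360/3310.0) = 17,563.2 × 0.66307 = 11,645.6 kg.
Total propellant = m₀ − m_final = 27300 − 11,645.6 = 15,654.4 kg.

total propellant consumed ≈ 15700 kg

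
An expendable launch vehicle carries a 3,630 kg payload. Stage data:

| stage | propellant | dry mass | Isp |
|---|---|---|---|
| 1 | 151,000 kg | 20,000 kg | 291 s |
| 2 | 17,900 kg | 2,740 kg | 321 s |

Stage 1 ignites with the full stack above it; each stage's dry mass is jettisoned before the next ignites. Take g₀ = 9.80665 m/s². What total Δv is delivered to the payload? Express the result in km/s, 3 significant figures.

Ignition mass of stage 1 = 151,000+20,000 + 17,900+2,740 + 3,630 = 195,270 kg.
Stage 1: m₀ = 195,270 kg, m_f = 195,270 − 151,000 = 44,270 kg; Δv = 291×9.80665×ln(4.411) = 2853.7×1.4841 ≈ 4235 m/s.
Stage 2: m₀ = 24,270 kg, m_f = 24,270 − 17,900 = 6,370 kg; Δv = 321×9.80665×ln(3.81) = 3147.9×1.3376 ≈ 4211 m/s.
Total Δv = 4235 + 4211 = 8446 m/s.

Δv ≈ 8.45 km/s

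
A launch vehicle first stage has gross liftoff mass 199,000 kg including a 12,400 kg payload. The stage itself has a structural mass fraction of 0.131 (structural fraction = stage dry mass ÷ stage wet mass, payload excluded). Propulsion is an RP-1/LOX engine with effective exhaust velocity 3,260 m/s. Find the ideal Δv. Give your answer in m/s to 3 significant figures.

Stage wet mass = m₀ − payload = 199,000 − 12,400 = 186,600 kg.
Stage dry mass = ε × stage wet mass = 0.131 × 186,600 = 24,444.6 kg.
Burnout mass m_f = stage dry + payload = 24,444.6 + 12,400 = 36,844.6 kg.
Using Δv = v_e ln(m₀/m_f): Δv = v_e · ln(199,000/36,844.6) = 3260.0 × ln(5.401) = 3260.0 × 1.6866 ≈ 5498 m/s.

Δv ≈ 5500 m/s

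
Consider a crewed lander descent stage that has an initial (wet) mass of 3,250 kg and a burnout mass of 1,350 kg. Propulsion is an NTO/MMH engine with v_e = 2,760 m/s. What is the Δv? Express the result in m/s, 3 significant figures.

Rocket equation: Δv = v_e · ln(m₀/m_f) = 2760.0 × ln(2.407) = 2760.0 × 0.8786 ≈ 2424.8 m/s.

Δv ≈ 2420 m/s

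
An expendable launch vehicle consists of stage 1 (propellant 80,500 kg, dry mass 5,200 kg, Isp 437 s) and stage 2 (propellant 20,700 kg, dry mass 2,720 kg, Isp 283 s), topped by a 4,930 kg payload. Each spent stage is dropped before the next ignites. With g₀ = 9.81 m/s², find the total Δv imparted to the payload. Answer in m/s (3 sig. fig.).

Ignition mass of stage 1 = 80,500+5,200 + 20,700+2,720 + 4,930 = 114,050 kg.
Stage 1: m₀ = 114,050 kg, m_f = 114,050 − 80,500 = 33,550 kg; Δv = 437×9.81×ln(3.399) = 4287.0×1.2236 ≈ 5246 m/s.
Stage 2: m₀ = 28,350 kg, m_f = 28,350 − 20,700 = 7,650 kg; Δv = 283×9.81×ln(3.706) = 2776.2×1.3099 ≈ 3637 m/s.
Total Δv = 5246 + 3637 = 8883 m/s.

Δv ≈ 8880 m/s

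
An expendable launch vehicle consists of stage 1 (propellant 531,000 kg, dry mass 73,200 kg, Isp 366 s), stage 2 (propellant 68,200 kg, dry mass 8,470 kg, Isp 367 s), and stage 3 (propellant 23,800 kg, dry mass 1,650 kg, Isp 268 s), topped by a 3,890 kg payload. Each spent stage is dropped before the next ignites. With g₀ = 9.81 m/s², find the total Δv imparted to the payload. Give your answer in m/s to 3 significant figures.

Δv ≈ 13000 m/s

Ignition mass of stage 1 = 531,000+73,200 + 68,200+8,470 + 23,800+1,650 + 3,890 = 710,210 kg.
Stage 1: m₀ = 710,210 kg, m_f = 710,210 − 531,000 = 179,210 kg; Δv = 366×9.81×ln(3.963) = 3590.5×1.3770 ≈ 4944 m/s.
Stage 2: m₀ = 106,010 kg, m_f = 106,010 − 68,200 = 37,810 kg; Δv = 367×9.81×ln(2.804) = 3600.3×1.0310 ≈ 3712 m/s.
Stage 3: m₀ = 29,340 kg, m_f = 29,340 − 23,800 = 5,540 kg; Δv = 268×9.81×ln(5.296) = 2629.1×1.6670 ≈ 4383 m/s.
Total Δv = 4944 + 3712 + 4383 = 13039 m/s.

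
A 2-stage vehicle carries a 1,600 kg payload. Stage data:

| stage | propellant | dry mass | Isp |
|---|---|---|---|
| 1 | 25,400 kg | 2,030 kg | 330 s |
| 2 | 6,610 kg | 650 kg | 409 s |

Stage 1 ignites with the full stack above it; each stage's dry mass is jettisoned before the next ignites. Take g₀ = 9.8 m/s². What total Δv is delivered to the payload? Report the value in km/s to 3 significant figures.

Δv ≈ 9.39 km/s

Ignition mass of stage 1 = 25,400+2,030 + 6,610+650 + 1,600 = 36,290 kg.
Stage 1: m₀ = 36,290 kg, m_f = 36,290 − 25,400 = 10,890 kg; Δv = 330×9.8×ln(3.332) = 3234.0×1.2037 ≈ 3893 m/s.
Stage 2: m₀ = 8,860 kg, m_f = 8,860 − 6,610 = 2,250 kg; Δv = 409×9.8×ln(3.938) = 4008.2×1.3706 ≈ 5494 m/s.
Total Δv = 3893 + 5494 = 9387 m/s.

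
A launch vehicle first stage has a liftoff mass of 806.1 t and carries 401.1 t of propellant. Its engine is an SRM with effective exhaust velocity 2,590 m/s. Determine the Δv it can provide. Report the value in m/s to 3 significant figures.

m_f = m₀ − m_prop = 806.1 − 401.1 = 405 t.
Δv = v_e · ln(m₀/m_f) = 2590.0 × ln(1.99) = 2590.0 × 0.6883 ≈ 1782.8 m/s.

Δv ≈ 1780 m/s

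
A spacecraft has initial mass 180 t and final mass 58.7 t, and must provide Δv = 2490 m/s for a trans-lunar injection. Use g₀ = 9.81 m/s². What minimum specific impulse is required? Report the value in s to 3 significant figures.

ln(m₀/m_f) = ln(180000/58700) = ln(3.066) = 1.1205.
Rocket equation: v_e = Δv / ln(m₀/m_f) = 2490 / 1.1205 = 2222.2 m/s.
Isp = v_e / g₀ = 2222.2 / 9.81 = 226.5 s.

Isp ≈ 227 s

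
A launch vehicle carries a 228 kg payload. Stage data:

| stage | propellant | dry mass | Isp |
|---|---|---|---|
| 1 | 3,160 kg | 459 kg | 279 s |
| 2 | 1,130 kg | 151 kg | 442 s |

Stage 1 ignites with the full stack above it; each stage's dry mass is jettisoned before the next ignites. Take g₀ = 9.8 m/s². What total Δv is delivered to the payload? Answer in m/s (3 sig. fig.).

Δv ≈ 8600 m/s

Ignition mass of stage 1 = 3,160+459 + 1,130+151 + 228 = 5,128 kg.
Stage 1: m₀ = 5,128 kg, m_f = 5,128 − 3,160 = 1,968 kg; Δv = 279×9.8×ln(2.606) = 2734.2×0.9577 ≈ 2619 m/s.
Stage 2: m₀ = 1,509 kg, m_f = 1,509 − 1,130 = 379 kg; Δv = 442×9.8×ln(3.982) = 4331.6×1.3817 ≈ 5985 m/s.
Total Δv = 2619 + 5985 = 8604 m/s.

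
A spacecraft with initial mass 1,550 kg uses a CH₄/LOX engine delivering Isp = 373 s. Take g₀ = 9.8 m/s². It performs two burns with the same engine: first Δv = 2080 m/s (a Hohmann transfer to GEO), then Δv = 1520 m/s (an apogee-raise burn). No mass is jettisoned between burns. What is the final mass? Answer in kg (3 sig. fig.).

v_e = Isp · g₀ = 373 × 9.8 = 3655.4 m/s.
After the first burn: m = 1550 × exp(−2080/3655.4) = 1550 × 0.56608 = 877.424 kg.
After the second burn: m = 877.424 × exp(−1520/3655.4) = 877.424 × 0.65980 = 578.924 kg.

final mass ≈ 579 kg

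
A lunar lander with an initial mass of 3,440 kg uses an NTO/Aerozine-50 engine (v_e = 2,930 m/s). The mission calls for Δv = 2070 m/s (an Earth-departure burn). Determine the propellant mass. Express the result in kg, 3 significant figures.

propellant mass ≈ 1740 kg

From the ideal rocket equation, m₀/m_f = exp(Δv / v_e) = exp(2070 / 2930.0) = exp(0.7065) = 2.0269.
m_f = 3,440 / 2.0269 = 1,697.17 kg, so propellant = m₀ − m_f = 3,440 − 1,697.17 = 1,742.83 kg.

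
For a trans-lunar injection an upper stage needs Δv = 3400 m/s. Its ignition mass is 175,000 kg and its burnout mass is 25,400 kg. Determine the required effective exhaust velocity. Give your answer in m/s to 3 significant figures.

v_e ≈ 1760 m/s

ln(m₀/m_f) = ln(175000/25400) = ln(6.89) = 1.9300.
v_e = Δv / ln(m₀/m_f) = 3400 / 1.9300 = 1761.6 m/s.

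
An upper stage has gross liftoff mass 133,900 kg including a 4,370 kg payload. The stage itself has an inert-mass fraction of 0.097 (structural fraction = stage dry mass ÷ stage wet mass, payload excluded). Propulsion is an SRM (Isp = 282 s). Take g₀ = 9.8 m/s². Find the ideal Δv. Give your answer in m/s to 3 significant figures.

Δv ≈ 5710 m/s

Stage wet mass = m₀ − payload = 133,900 − 4,370 = 129,530 kg.
Stage dry mass = ε × stage wet mass = 0.097 × 129,530 = 12,564.4 kg.
Burnout mass m_f = stage dry + payload = 12,564.4 + 4,370 = 16,934.4 kg.
v_e = Isp · g₀ = 282 × 9.8 = 2763.6 m/s.
Using Δv = v_e ln(m₀/m_f): Δv = v_e · ln(133,900/16,934.4) = 2763.6 × ln(7.907) = 2763.6 × 2.0677 ≈ 5714 m/s.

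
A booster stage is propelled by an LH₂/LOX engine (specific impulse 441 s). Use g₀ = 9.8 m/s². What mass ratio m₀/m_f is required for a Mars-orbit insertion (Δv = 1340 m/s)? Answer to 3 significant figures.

mass ratio ≈ 1.36

v_e = Isp · g₀ = 441 × 9.8 = 4321.8 m/s.
By the Tsiolkovsky rocket equation, m₀/m_f = exp(Δv / v_e) = exp(1340 / 4321.8) = exp(0.3101) = 1.3635.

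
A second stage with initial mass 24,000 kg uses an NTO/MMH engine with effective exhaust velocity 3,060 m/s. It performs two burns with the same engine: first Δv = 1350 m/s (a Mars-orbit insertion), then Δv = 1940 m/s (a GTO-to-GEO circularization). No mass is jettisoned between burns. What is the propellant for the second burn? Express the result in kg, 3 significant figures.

propellant for the second burn ≈ 7250 kg

After the first burn: m = 24000 × exp(−1350/3060.0) = 24000 × 0.64328 = 15,438.7 kg.
After the second burn: m = 15,438.7 × exp(−1940/3060.0) = 15,438.7 × 0.53047 = 8,189.77 kg.
Second-burn propellant = 15,438.7 − 8,189.77 = 7,248.93 kg.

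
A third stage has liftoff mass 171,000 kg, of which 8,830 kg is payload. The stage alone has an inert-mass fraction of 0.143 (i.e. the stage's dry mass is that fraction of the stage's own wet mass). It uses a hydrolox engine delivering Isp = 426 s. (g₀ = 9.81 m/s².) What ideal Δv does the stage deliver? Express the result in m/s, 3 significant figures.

Stage wet mass = m₀ − payload = 171,000 − 8,830 = 162,170 kg.
Stage dry mass = ε × stage wet mass = 0.143 × 162,170 = 23,190.3 kg.
Burnout mass m_f = stage dry + payload = 23,190.3 + 8,830 = 32,020.3 kg.
v_e = Isp · g₀ = 426 × 9.81 = 4179.1 m/s.
From the ideal rocket equation, Δv = v_e · ln(171,000/32,020.3) = 4179.1 × ln(5.34) = 4179.1 × 1.6753 ≈ 7001 m/s.

Δv ≈ 7000 m/s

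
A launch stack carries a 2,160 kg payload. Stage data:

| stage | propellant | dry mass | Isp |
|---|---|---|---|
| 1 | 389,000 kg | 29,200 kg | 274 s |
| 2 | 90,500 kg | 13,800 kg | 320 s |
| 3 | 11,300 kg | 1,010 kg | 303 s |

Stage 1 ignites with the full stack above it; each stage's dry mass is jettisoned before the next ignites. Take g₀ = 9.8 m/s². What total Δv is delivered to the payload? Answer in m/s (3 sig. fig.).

Ignition mass of stage 1 = 389,000+29,200 + 90,500+13,800 + 11,300+1,010 + 2,160 = 536,970 kg.
Stage 1: m₀ = 536,970 kg, m_f = 536,970 − 389,000 = 147,970 kg; Δv = 274×9.8×ln(3.629) = 2685.2×1.2889 ≈ 3461 m/s.
Stage 2: m₀ = 118,770 kg, m_f = 118,770 − 90,500 = 28,270 kg; Δv = 320×9.8×ln(4.201) = 3136.0×1.4354 ≈ 4501 m/s.
Stage 3: m₀ = 14,470 kg, m_f = 14,470 − 11,300 = 3,170 kg; Δv = 303×9.8×ln(4.565) = 2969.4×1.5183 ≈ 4509 m/s.
Total Δv = 3461 + 4501 + 4509 = 12471 m/s.

Δv ≈ 12500 m/s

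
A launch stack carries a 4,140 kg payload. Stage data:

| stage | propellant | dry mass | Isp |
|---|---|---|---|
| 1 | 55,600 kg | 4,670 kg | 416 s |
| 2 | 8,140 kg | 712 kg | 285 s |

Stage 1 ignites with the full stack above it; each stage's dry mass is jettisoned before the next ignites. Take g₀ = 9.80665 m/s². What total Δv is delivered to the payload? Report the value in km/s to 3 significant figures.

Δv ≈ 8.56 km/s

Ignition mass of stage 1 = 55,600+4,670 + 8,140+712 + 4,140 = 73,262 kg.
Stage 1: m₀ = 73,262 kg, m_f = 73,262 − 55,600 = 17,662 kg; Δv = 416×9.80665×ln(4.148) = 4079.6×1.4226 ≈ 5804 m/s.
Stage 2: m₀ = 12,992 kg, m_f = 12,992 − 8,140 = 4,852 kg; Δv = 285×9.80665×ln(2.678) = 2794.9×0.9849 ≈ 2753 m/s.
Total Δv = 5804 + 2753 = 8557 m/s.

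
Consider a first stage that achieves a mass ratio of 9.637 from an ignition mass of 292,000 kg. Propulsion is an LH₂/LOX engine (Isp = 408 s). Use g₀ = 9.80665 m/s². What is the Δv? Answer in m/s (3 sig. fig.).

Δv ≈ 9060 m/s

v_e = Isp · g₀ = 408 × 9.80665 = 4001.1 m/s.
From the ideal rocket equation, Δv = v_e · ln(9.637) = 4001.1 × 2.2656 ≈ 9065.0 m/s.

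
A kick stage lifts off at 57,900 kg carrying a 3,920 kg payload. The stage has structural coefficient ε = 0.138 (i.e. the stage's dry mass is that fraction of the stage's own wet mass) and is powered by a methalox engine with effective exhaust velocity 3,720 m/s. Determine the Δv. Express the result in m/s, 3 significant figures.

Stage wet mass = m₀ − payload = 57,900 − 3,920 = 53,980 kg.
Stage dry mass = ε × stage wet mass = 0.138 × 53,980 = 7,449.24 kg.
Burnout mass m_f = stage dry + payload = 7,449.24 + 3,920 = 11,369.24 kg.
By the Tsiolkovsky rocket equation, Δv = v_e · ln(57,900/11,369.24) = 3720.0 × ln(5.093) = 3720.0 × 1.6278 ≈ 6055 m/s.

Δv ≈ 6060 m/s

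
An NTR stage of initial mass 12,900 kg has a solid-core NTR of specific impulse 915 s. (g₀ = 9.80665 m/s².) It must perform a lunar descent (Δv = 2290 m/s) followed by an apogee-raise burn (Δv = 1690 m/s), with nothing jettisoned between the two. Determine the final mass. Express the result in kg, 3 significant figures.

v_e = Isp · g₀ = 915 × 9.80665 = 8973.1 m/s.
After the first burn: m = 12900 × exp(−2290/8973.1) = 12900 × 0.77476 = 9,994.4 kg.
After the second burn: m = 9,994.4 × exp(−1690/8973.1) = 9,994.4 × 0.82833 = 8,278.66 kg.

final mass ≈ 8280 kg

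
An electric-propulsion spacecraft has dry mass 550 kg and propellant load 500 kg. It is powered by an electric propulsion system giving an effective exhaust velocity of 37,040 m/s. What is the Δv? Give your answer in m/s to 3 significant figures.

Δv ≈ 24000 m/s

m₀ = m_dry + m_prop = 550 + 500 = 1,050 kg.
Using Δv = v_e ln(m₀/m_f): Δv = v_e · ln(m₀/m_f) = 37040.0 × ln(1.909) = 37040.0 × 0.6466 ≈ 23951.1 m/s.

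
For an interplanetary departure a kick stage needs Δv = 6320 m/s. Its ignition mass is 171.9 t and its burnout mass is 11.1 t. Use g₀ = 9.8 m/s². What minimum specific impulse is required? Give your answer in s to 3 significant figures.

Isp ≈ 235 s

ln(m₀/m_f) = ln(171900/11100) = ln(15.49) = 2.7400.
v_e = Δv / ln(m₀/m_f) = 6320 / 2.7400 = 2306.6 m/s.
Isp = v_e / g₀ = 2306.6 / 9.8 = 235.4 s.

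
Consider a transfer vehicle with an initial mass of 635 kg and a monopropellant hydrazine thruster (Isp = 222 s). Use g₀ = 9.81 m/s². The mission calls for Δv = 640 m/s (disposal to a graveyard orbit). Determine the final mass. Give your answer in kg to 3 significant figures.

v_e = Isp · g₀ = 222 × 9.81 = 2177.8 m/s.
m₀/m_f = exp(Δv / v_e) = exp(640 / 2177.8) = exp(0.2939) = 1.3416.
m_f = m₀ / 1.3416 = 635 / 1.3416 = 473.315 kg.

final mass ≈ 473 kg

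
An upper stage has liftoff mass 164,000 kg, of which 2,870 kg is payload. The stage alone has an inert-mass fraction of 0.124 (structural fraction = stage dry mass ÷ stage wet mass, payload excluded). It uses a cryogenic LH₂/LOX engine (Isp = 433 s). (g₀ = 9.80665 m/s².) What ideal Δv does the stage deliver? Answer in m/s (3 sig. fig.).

Stage wet mass = m₀ − payload = 164,000 − 2,870 = 161,130 kg.
Stage dry mass = ε × stage wet mass = 0.124 × 161,130 = 19,980.1 kg.
Burnout mass m_f = stage dry + payload = 19,980.1 + 2,870 = 22,850.1 kg.
v_e = Isp · g₀ = 433 × 9.80665 = 4246.3 m/s.
From the ideal rocket equation, Δv = v_e · ln(164,000/22,850.1) = 4246.3 × ln(7.177) = 4246.3 × 1.9709 ≈ 8369 m/s.

Δv ≈ 8370 m/s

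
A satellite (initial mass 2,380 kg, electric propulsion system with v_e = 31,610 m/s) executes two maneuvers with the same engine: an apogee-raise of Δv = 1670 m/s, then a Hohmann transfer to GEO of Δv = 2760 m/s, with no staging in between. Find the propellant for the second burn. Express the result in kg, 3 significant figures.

After the first burn: m = 2380 × exp(−1670/31610.0) = 2380 × 0.94854 = 2,257.53 kg.
After the second burn: m = 2,257.53 × exp(−2760/31610.0) = 2,257.53 × 0.91639 = 2,068.78 kg.
Second-burn propellant = 2,257.53 − 2,068.78 = 188.75 kg.

propellant for the second burn ≈ 189 kg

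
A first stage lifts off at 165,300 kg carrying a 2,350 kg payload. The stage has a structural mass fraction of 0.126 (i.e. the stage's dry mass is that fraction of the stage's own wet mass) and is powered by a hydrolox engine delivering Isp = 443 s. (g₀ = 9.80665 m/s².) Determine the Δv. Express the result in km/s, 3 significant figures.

Δv ≈ 8.59 km/s

Stage wet mass = m₀ − payload = 165,300 − 2,350 = 162,950 kg.
Stage dry mass = ε × stage wet mass = 0.126 × 162,950 = 20,531.7 kg.
Burnout mass m_f = stage dry + payload = 20,531.7 + 2,350 = 22,881.7 kg.
v_e = Isp · g₀ = 443 × 9.80665 = 4344.3 m/s.
From the ideal rocket equation, Δv = v_e · ln(165,300/22,881.7) = 4344.3 × ln(7.224) = 4344.3 × 1.9774 ≈ 8591 m/s.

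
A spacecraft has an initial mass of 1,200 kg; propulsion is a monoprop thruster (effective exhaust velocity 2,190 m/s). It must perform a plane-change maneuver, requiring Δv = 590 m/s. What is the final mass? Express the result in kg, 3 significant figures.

m₀/m_f = exp(Δv / v_e) = exp(590 / 2190.0) = exp(0.2694) = 1.3092.
m_f = m₀ / 1.3092 = 1,200 / 1.3092 = 916.59 kg.

final mass ≈ 917 kg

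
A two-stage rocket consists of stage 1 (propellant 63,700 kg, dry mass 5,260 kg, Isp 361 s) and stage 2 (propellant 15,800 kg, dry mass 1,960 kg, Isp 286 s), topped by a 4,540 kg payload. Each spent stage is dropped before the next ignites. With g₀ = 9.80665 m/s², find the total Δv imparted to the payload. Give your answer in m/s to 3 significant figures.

Δv ≈ 7700 m/s

Ignition mass of stage 1 = 63,700+5,260 + 15,800+1,960 + 4,540 = 91,260 kg.
Stage 1: m₀ = 91,260 kg, m_f = 91,260 − 63,700 = 27,560 kg; Δv = 361×9.80665×ln(3.311) = 3540.2×1.1973 ≈ 4239 m/s.
Stage 2: m₀ = 22,300 kg, m_f = 22,300 − 15,800 = 6,500 kg; Δv = 286×9.80665×ln(3.431) = 2804.7×1.2328 ≈ 3458 m/s.
Total Δv = 4239 + 3458 = 7697 m/s.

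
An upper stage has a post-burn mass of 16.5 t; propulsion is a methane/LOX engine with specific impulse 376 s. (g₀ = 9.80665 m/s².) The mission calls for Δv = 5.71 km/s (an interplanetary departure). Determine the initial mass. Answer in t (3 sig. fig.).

v_e = Isp · g₀ = 376 × 9.80665 = 3687.3 m/s.
m₀/m_f = exp(Δv / v_e) = exp(5710 / 3687.3) = exp(1.5486) = 4.7047.
m₀ = m_f × 4.7047 = 16.5 × 4.7047 = 77.6276 t.

initial mass ≈ 77.6 t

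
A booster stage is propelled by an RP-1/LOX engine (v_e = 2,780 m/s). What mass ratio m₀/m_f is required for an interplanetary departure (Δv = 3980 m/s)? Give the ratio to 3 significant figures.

mass ratio ≈ 4.19

m₀/m_f = exp(Δv / v_e) = exp(3980 / 2780.0) = exp(1.4317) = 4.1856.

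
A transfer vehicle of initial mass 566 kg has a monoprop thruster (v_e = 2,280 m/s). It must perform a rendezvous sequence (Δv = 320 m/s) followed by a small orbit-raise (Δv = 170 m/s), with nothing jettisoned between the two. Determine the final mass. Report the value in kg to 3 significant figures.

final mass ≈ 457 kg

After the first burn: m = 566 × exp(−320/2280.0) = 566 × 0.86905 = 491.882 kg.
After the second burn: m = 491.882 × exp(−170/2280.0) = 491.882 × 0.92815 = 456.54 kg.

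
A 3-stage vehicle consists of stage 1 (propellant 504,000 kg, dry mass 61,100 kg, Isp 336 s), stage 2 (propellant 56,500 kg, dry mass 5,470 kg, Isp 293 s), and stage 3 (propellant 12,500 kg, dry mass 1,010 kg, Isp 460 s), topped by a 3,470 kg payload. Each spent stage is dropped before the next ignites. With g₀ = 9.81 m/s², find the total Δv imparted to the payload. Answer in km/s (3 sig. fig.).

Δv ≈ 14.7 km/s

Ignition mass of stage 1 = 504,000+61,100 + 56,500+5,470 + 12,500+1,010 + 3,470 = 644,050 kg.
Stage 1: m₀ = 644,050 kg, m_f = 644,050 − 504,000 = 140,050 kg; Δv = 336×9.81×ln(4.599) = 3296.2×1.5258 ≈ 5029 m/s.
Stage 2: m₀ = 78,950 kg, m_f = 78,950 − 56,500 = 22,450 kg; Δv = 293×9.81×ln(3.517) = 2874.3×1.2575 ≈ 3615 m/s.
Stage 3: m₀ = 16,980 kg, m_f = 16,980 − 12,500 = 4,480 kg; Δv = 460×9.81×ln(3.79) = 4512.6×1.3324 ≈ 6013 m/s.
Total Δv = 5029 + 3615 + 6013 = 14657 m/s.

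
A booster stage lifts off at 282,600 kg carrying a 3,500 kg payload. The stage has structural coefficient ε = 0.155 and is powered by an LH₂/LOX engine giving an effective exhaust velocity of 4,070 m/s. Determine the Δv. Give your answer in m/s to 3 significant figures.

Stage wet mass = m₀ − payload = 282,600 − 3,500 = 279,100 kg.
Stage dry mass = ε × stage wet mass = 0.155 × 279,100 = 43,260.5 kg.
Burnout mass m_f = stage dry + payload = 43,260.5 + 3,500 = 46,760.5 kg.
Δv = v_e · ln(282,600/46,760.5) = 4070.0 × ln(6.044) = 4070.0 × 1.7990 ≈ 7322 m/s.

Δv ≈ 7320 m/s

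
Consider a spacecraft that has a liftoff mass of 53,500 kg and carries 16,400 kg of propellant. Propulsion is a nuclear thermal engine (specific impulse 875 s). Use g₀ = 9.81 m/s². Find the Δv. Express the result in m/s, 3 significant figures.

v_e = Isp · g₀ = 875 × 9.81 = 8583.8 m/s.
m_f = m₀ − m_prop = 53,500 − 16,400 = 37,100 kg.
Using Δv = v_e ln(m₀/m_f): Δv = v_e · ln(m₀/m_f) = 8583.8 × ln(1.442) = 8583.8 × 0.3661 ≈ 3142.2 m/s.

Δv ≈ 3140 m/s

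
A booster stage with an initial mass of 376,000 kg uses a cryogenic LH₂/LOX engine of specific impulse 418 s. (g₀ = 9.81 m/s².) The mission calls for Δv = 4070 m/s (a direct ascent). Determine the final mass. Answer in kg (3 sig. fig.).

v_e = Isp · g₀ = 418 × 9.81 = 4100.6 m/s.
By the Tsiolkovsky rocket equation, m₀/m_f = exp(Δv / v_e) = exp(4070 / 4100.6) = exp(0.9925) = 2.6981.
m_f = m₀ / 2.6981 = 376,000 / 2.6981 = 139,357 kg.

final mass ≈ 139000 kg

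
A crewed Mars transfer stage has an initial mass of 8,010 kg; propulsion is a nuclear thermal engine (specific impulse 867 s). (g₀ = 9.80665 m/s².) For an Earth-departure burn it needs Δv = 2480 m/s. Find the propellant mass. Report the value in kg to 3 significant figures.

propellant mass ≈ 2030 kg

v_e = Isp · g₀ = 867 × 9.80665 = 8502.4 m/s.
m₀/m_f = exp(Δv / v_e) = exp(2480 / 8502.4) = exp(0.2917) = 1.3387.
m_f = 8,010 / 1.3387 = 5,983.42 kg, so propellant = m₀ − m_f = 8,010 − 5,983.42 = 2,026.58 kg.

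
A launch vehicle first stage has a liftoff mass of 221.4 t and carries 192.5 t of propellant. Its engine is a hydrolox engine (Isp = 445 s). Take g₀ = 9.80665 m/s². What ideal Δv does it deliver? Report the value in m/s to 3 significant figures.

Δv ≈ 8890 m/s

v_e = Isp · g₀ = 445 × 9.80665 = 4364.0 m/s.
m_f = m₀ − m_prop = 221.4 − 192.5 = 28.9 t.
Using Δv = v_e ln(m₀/m_f): Δv = v_e · ln(m₀/m_f) = 4364.0 × ln(7.661) = 4364.0 × 2.0361 ≈ 8885.6 m/s.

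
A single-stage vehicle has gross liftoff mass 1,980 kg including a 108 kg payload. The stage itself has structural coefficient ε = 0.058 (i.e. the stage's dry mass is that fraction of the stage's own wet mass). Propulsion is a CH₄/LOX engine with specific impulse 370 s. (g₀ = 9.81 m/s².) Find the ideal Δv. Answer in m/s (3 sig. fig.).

Δv ≈ 8030 m/s

Stage wet mass = m₀ − payload = 1,980 − 108 = 1,872 kg.
Stage dry mass = ε × stage wet mass = 0.058 × 1,872 = 108.576 kg.
Burnout mass m_f = stage dry + payload = 108.576 + 108 = 216.576 kg.
v_e = Isp · g₀ = 370 × 9.81 = 3629.7 m/s.
From the ideal rocket equation, Δv = v_e · ln(1,980/216.576) = 3629.7 × ln(9.142) = 3629.7 × 2.2129 ≈ 8032 m/s.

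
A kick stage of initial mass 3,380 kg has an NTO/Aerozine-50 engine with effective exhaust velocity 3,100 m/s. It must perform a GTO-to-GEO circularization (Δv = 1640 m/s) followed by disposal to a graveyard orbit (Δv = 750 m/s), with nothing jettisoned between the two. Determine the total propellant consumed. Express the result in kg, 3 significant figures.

total propellant consumed ≈ 1820 kg

After the first burn: m = 3380 × exp(−1640/3100.0) = 3380 × 0.58917 = 1,991.39 kg.
After the second burn: m = 1,991.39 × exp(−750/3100.0) = 1,991.39 × 0.78511 = 1,563.46 kg.
Total propellant = m₀ − m_final = 3380 − 1,563.46 = 1,816.54 kg.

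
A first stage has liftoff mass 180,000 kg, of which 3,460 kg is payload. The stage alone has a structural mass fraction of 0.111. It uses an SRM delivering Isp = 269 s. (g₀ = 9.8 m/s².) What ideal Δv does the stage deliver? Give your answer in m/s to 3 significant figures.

Stage wet mass = m₀ − payload = 180,000 − 3,460 = 176,540 kg.
Stage dry mass = ε × stage wet mass = 0.111 × 176,540 = 19,595.9 kg.
Burnout mass m_f = stage dry + payload = 19,595.9 + 3,460 = 23,055.9 kg.
v_e = Isp · g₀ = 269 × 9.8 = 2636.2 m/s.
Δv = v_e · ln(180,000/23,055.9) = 2636.2 × ln(7.807) = 2636.2 × 2.0550 ≈ 5417 m/s.

Δv ≈ 5420 m/s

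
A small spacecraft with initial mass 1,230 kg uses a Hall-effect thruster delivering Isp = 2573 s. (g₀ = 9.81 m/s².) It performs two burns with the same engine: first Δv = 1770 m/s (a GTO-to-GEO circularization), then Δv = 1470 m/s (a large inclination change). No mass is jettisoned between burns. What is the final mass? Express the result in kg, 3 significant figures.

v_e = Isp · g₀ = 2573 × 9.81 = 25241.1 m/s.
After the first burn: m = 1230 × exp(−1770/25241.1) = 1230 × 0.93228 = 1,146.7 kg.
After the second burn: m = 1,146.7 × exp(−1470/25241.1) = 1,146.7 × 0.94343 = 1,081.83 kg.

final mass ≈ 1080 kg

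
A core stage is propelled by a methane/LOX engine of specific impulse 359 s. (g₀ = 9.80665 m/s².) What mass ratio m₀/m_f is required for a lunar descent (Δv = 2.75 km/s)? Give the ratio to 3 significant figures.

mass ratio ≈ 2.18

v_e = Isp · g₀ = 359 × 9.80665 = 3520.6 m/s.
m₀/m_f = exp(Δv / v_e) = exp(2750 / 3520.6) = exp(0.7811) = 2.1839.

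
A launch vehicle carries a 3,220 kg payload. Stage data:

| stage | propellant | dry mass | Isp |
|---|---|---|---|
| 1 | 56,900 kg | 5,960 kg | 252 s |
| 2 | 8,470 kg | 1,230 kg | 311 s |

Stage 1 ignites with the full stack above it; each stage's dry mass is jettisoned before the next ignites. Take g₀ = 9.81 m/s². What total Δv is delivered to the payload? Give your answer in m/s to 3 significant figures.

Δv ≈ 6690 m/s

Ignition mass of stage 1 = 56,900+5,960 + 8,470+1,230 + 3,220 = 75,780 kg.
Stage 1: m₀ = 75,780 kg, m_f = 75,780 − 56,900 = 18,880 kg; Δv = 252×9.81×ln(4.014) = 2472.1×1.3897 ≈ 3436 m/s.
Stage 2: m₀ = 12,920 kg, m_f = 12,920 − 8,470 = 4,450 kg; Δv = 311×9.81×ln(2.903) = 3050.9×1.0659 ≈ 3252 m/s.
Total Δv = 3436 + 3252 = 6688 m/s.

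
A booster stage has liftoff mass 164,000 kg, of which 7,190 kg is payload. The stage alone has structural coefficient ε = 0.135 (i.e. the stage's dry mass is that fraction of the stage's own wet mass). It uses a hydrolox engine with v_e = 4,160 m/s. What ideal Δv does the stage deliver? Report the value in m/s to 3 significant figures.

Stage wet mass = m₀ − payload = 164,000 − 7,190 = 156,810 kg.
Stage dry mass = ε × stage wet mass = 0.135 × 156,810 = 21,169.4 kg.
Burnout mass m_f = stage dry + payload = 21,169.4 + 7,190 = 28,359.4 kg.
By the Tsiolkovsky rocket equation, Δv = v_e · ln(164,000/28,359.4) = 4160.0 × ln(5.783) = 4160.0 × 1.7549 ≈ 7300 m/s.

Δv ≈ 7300 m/s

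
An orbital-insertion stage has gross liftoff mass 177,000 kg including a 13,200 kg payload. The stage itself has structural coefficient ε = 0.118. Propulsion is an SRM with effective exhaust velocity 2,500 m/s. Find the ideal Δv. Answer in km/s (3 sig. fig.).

Δv ≈ 4.24 km/s

Stage wet mass = m₀ − payload = 177,000 − 13,200 = 163,800 kg.
Stage dry mass = ε × stage wet mass = 0.118 × 163,800 = 19,328.4 kg.
Burnout mass m_f = stage dry + payload = 19,328.4 + 13,200 = 32,528.4 kg.
Δv = v_e · ln(177,000/32,528.4) = 2500.0 × ln(5.441) = 2500.0 × 1.6940 ≈ 4235 m/s.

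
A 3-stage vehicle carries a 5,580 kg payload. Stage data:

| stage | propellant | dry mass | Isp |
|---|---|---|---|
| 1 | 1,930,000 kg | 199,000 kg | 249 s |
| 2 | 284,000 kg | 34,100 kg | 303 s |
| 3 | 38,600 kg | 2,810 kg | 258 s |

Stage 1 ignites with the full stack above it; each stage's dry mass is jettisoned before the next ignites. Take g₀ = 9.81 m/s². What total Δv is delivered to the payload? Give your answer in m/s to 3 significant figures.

Ignition mass of stage 1 = 1,930,000+199,000 + 284,000+34,100 + 38,600+2,810 + 5,580 = 2,494,090 kg.
Stage 1: m₀ = 2,494,090 kg, m_f = 2,494,090 − 1,930,000 = 564,090 kg; Δv = 249×9.81×ln(4.421) = 2442.7×1.4865 ≈ 3631 m/s.
Stage 2: m₀ = 365,090 kg, m_f = 365,090 − 284,000 = 81,090 kg; Δv = 303×9.81×ln(4.502) = 2972.4×1.5046 ≈ 4472 m/s.
Stage 3: m₀ = 46,990 kg, m_f = 46,990 − 38,600 = 8,390 kg; Δv = 258×9.81×ln(5.601) = 2531.0×1.7229 ≈ 4361 m/s.
Total Δv = 3631 + 4472 + 4361 = 12464 m/s.

Δv ≈ 12500 m/s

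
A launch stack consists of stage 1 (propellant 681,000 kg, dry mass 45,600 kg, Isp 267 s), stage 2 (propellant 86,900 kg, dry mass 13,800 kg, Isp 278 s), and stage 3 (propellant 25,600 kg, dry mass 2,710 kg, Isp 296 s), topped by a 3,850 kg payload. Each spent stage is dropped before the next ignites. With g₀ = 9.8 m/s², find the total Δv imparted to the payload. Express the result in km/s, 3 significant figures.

Ignition mass of stage 1 = 681,000+45,600 + 86,900+13,800 + 25,600+2,710 + 3,850 = 859,460 kg.
Stage 1: m₀ = 859,460 kg, m_f = 859,460 − 681,000 = 178,460 kg; Δv = 267×9.8×ln(4.816) = 2616.6×1.5719 ≈ 4113 m/s.
Stage 2: m₀ = 132,860 kg, m_f = 132,860 − 86,900 = 45,960 kg; Δv = 278×9.8×ln(2.891) = 2724.4×1.0615 ≈ 2892 m/s.
Stage 3: m₀ = 32,160 kg, m_f = 32,160 − 25,600 = 6,560 kg; Δv = 296×9.8×ln(4.902) = 2900.8×1.5897 ≈ 4611 m/s.
Total Δv = 4113 + 2892 + 4611 = 11616 m/s.

Δv ≈ 11.6 km/s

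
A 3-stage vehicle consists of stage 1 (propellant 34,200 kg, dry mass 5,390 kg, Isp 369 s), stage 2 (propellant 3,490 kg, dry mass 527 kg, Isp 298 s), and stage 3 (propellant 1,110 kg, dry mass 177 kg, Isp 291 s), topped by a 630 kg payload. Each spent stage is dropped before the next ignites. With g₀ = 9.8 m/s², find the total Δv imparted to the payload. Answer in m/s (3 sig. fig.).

Δv ≈ 10100 m/s

Ignition mass of stage 1 = 34,200+5,390 + 3,490+527 + 1,110+177 + 630 = 45,524 kg.
Stage 1: m₀ = 45,524 kg, m_f = 45,524 − 34,200 = 11,324 kg; Δv = 369×9.8×ln(4.02) = 3616.2×1.3913 ≈ 5031 m/s.
Stage 2: m₀ = 5,934 kg, m_f = 5,934 − 3,490 = 2,444 kg; Δv = 298×9.8×ln(2.428) = 2920.4×0.8871 ≈ 2591 m/s.
Stage 3: m₀ = 1,917 kg, m_f = 1,917 − 1,110 = 807 kg; Δv = 291×9.8×ln(2.375) = 2851.8×0.8652 ≈ 2467 m/s.
Total Δv = 5031 + 2591 + 2467 = 10089 m/s.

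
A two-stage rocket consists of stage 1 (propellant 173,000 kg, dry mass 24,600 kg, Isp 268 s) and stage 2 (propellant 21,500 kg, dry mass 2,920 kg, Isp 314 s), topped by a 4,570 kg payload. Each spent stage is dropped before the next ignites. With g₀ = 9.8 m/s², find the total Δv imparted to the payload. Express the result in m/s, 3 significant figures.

Ignition mass of stage 1 = 173,000+24,600 + 21,500+2,920 + 4,570 = 226,590 kg.
Stage 1: m₀ = 226,590 kg, m_f = 226,590 − 173,000 = 53,590 kg; Δv = 268×9.8×ln(4.228) = 2626.4×1.4418 ≈ 3787 m/s.
Stage 2: m₀ = 28,990 kg, m_f = 28,990 − 21,500 = 7,490 kg; Δv = 314×9.8×ln(3.87) = 3077.2×1.3534 ≈ 4165 m/s.
Total Δv = 3787 + 4165 = 7952 m/s.

Δv ≈ 7950 m/s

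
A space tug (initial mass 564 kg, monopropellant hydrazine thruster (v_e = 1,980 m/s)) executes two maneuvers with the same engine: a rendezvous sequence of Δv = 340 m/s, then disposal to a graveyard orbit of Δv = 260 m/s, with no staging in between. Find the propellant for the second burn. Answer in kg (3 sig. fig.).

After the first burn: m = 564 × exp(−340/1980.0) = 564 × 0.84222 = 475.012 kg.
After the second burn: m = 475.012 × exp(−260/1980.0) = 475.012 × 0.87694 = 416.557 kg.
Second-burn propellant = 475.012 − 416.557 = 58.455 kg.

propellant for the second burn ≈ 58.5 kg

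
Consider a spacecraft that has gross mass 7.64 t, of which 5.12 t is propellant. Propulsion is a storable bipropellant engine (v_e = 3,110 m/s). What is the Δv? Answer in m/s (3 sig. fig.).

Δv ≈ 3450 m/s

m_f = m₀ − m_prop = 7.64 − 5.12 = 2.52 t.
Using Δv = v_e ln(m₀/m_f): Δv = v_e · ln(m₀/m_f) = 3110.0 × ln(3.032) = 3110.0 × 1.1091 ≈ 3449.4 m/s.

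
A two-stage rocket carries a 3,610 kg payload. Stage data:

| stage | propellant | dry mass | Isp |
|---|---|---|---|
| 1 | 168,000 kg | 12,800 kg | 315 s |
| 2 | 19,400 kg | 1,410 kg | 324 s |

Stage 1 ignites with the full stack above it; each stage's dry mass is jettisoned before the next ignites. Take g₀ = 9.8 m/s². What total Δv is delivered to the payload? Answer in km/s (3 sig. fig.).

Ignition mass of stage 1 = 168,000+12,800 + 19,400+1,410 + 3,610 = 205,220 kg.
Stage 1: m₀ = 205,220 kg, m_f = 205,220 − 168,000 = 37,220 kg; Δv = 315×9.8×ln(5.514) = 3087.0×1.7072 ≈ 5270 m/s.
Stage 2: m₀ = 24,420 kg, m_f = 24,420 − 19,400 = 5,020 kg; Δv = 324×9.8×ln(4.865) = 3175.2×1.5820 ≈ 5023 m/s.
Total Δv = 5270 + 5023 = 10293 m/s.

Δv ≈ 10.3 km/s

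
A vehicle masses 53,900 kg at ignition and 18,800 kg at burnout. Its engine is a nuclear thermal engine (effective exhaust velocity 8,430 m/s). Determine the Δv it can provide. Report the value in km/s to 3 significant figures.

Δv ≈ 8.88 km/s

Using Δv = v_e ln(m₀/m_f): Δv = v_e · ln(m₀/m_f) = 8430.0 × ln(2.867) = 8430.0 × 1.0533 ≈ 8879.1 m/s.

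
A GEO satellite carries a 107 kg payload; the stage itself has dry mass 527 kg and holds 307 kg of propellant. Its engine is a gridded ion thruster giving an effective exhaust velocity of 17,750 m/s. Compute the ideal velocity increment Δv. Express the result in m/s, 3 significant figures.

Δv ≈ 7010 m/s

m₀ = payload + dry + propellant = 107 + 527 + 307 = 941 kg.
m_f = payload + dry = 107 + 527 = 634 kg.
Δv = v_e · ln(m₀/m_f) = 17750.0 × ln(1.484) = 17750.0 × 0.3949 ≈ 7009.4 m/s.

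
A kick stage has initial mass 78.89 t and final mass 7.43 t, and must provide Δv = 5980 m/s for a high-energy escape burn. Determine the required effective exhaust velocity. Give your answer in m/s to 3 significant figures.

ln(m₀/m_f) = ln(78890/7430) = ln(10.62) = 2.3625.
v_e = Δv / ln(m₀/m_f) = 5980 / 2.3625 = 2531.2 m/s.

v_e ≈ 2530 m/s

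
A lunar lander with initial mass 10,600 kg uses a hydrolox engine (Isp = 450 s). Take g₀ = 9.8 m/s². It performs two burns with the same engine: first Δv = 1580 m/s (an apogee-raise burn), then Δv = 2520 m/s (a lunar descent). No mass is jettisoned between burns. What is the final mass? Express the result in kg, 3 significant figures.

v_e = Isp · g₀ = 450 × 9.8 = 4410.0 m/s.
After the first burn: m = 10600 × exp(−1580/4410.0) = 10600 × 0.69888 = 7,408.13 kg.
After the second burn: m = 7,408.13 × exp(−2520/4410.0) = 7,408.13 × 0.56472 = 4,183.52 kg.

final mass ≈ 4180 kg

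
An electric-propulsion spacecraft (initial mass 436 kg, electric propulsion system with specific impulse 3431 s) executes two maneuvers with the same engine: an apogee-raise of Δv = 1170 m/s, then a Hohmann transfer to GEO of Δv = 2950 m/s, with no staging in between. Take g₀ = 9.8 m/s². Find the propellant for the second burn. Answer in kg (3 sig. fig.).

v_e = Isp · g₀ = 3431 × 9.8 = 33623.8 m/s.
After the first burn: m = 436 × exp(−1170/33623.8) = 436 × 0.96580 = 421.089 kg.
After the second burn: m = 421.089 × exp(−2950/33623.8) = 421.089 × 0.91600 = 385.718 kg.
Second-burn propellant = 421.089 − 385.718 = 35.371 kg.

propellant for the second burn ≈ 35.4 kg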